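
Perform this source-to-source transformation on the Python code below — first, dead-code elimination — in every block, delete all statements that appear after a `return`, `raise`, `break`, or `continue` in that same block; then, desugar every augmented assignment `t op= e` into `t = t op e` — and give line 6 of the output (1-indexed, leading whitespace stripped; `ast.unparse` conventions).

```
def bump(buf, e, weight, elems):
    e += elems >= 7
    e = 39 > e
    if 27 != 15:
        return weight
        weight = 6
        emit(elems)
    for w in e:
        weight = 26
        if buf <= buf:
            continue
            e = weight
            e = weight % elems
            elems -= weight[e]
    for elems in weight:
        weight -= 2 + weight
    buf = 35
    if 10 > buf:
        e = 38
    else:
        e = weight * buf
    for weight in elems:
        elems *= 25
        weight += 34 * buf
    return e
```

for w in e:

Transformed code:
def bump(buf, e, weight, elems):
    e = e + (elems >= 7)
    e = 39 > e
    if 27 != 15:
        return weight
    for w in e:
        weight = 26
        if buf <= buf:
            continue
    for elems in weight:
        weight = weight - (2 + weight)
    buf = 35
    if 10 > buf:
        e = 38
    else:
        e = weight * buf
    for weight in elems:
        elems = elems * 25
        weight = weight + 34 * buf
    return e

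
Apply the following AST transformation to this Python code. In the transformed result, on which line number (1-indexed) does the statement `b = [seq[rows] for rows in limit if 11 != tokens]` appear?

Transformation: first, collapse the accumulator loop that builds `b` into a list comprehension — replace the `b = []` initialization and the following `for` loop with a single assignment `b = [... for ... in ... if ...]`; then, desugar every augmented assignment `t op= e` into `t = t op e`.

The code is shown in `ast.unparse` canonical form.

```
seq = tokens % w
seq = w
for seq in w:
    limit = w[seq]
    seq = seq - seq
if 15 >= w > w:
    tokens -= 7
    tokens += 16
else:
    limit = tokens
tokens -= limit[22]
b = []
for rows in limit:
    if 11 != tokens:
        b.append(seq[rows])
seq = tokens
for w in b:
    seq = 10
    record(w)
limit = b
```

12

Transformed code:
seq = tokens % w
seq = w
for seq in w:
    limit = w[seq]
    seq = seq - seq
if 15 >= w > w:
    tokens = tokens - 7
    tokens = tokens + 16
else:
    limit = tokens
tokens = tokens - limit[22]
b = [seq[rows] for rows in limit if 11 != tokens]
seq = tokens
for w in b:
    seq = 10
    record(w)
limit = b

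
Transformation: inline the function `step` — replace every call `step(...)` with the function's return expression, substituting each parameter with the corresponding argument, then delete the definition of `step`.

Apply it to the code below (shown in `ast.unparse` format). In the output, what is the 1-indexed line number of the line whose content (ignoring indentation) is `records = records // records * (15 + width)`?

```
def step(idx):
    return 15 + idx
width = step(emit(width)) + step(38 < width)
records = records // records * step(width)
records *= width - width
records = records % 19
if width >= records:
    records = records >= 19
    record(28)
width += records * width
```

Transformed code:
width = 15 + emit(width) + (15 + (38 < width))
records = records // records * (15 + width)
records *= width - width
records = records % 19
if width >= records:
    records = records >= 19
    record(28)
width += records * width

2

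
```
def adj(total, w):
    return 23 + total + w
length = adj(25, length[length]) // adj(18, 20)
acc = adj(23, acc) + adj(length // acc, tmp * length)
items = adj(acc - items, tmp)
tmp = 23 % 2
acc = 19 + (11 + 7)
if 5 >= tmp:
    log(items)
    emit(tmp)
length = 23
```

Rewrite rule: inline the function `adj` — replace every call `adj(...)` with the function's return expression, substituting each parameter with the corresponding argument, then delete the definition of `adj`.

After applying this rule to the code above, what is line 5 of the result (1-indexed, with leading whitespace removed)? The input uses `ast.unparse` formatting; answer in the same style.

Transformed code:
length = (23 + 25 + length[length]) // (23 + 18 + 20)
acc = 23 + 23 + acc + (23 + length // acc + tmp * length)
items = 23 + (acc - items) + tmp
tmp = 23 % 2
acc = 19 + (11 + 7)
if 5 >= tmp:
    log(items)
    emit(tmp)
length = 23

acc = 19 + (11 + 7)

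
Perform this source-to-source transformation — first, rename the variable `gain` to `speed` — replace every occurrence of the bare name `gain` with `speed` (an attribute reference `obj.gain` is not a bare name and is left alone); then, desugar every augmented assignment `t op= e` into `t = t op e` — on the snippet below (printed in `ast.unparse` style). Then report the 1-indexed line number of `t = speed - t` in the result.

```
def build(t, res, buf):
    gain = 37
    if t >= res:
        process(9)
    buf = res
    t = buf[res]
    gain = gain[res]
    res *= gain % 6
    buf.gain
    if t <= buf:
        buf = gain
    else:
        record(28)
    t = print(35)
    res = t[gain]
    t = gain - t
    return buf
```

Transformed code:
def build(t, res, buf):
    speed = 37
    if t >= res:
        process(9)
    buf = res
    t = buf[res]
    speed = speed[res]
    res = res * (speed % 6)
    buf.gain
    if t <= buf:
        buf = speed
    else:
        record(28)
    t = print(35)
    res = t[speed]
    t = speed - t
    return buf

16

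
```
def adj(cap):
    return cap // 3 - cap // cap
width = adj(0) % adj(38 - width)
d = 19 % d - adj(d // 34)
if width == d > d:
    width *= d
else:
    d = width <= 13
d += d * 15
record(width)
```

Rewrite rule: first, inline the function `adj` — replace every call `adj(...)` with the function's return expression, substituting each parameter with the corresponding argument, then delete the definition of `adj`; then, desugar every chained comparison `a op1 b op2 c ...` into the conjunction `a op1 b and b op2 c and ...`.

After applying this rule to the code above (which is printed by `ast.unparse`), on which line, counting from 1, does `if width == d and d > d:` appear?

3

Transformed code:
width = (0 // 3 - 0 // 0) % ((38 - width) // 3 - (38 - width) // (38 - width))
d = 19 % d - (d // 34 // 3 - d // 34 // (d // 34))
if width == d and d > d:
    width *= d
else:
    d = width <= 13
d += d * 15
record(width)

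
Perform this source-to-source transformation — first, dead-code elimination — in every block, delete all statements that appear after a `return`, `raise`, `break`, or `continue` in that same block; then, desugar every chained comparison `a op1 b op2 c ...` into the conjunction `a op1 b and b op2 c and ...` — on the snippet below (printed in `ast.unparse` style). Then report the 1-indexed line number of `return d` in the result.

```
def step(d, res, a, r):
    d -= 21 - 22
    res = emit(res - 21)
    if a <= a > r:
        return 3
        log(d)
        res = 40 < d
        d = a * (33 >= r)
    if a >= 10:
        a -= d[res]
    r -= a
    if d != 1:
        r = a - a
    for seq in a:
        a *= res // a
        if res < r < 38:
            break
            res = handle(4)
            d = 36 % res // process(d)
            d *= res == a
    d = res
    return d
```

16

Transformed code:
def step(d, res, a, r):
    d -= 21 - 22
    res = emit(res - 21)
    if a <= a and a > r:
        return 3
    if a >= 10:
        a -= d[res]
    r -= a
    if d != 1:
        r = a - a
    for seq in a:
        a *= res // a
        if res < r and r < 38:
            break
    d = res
    return d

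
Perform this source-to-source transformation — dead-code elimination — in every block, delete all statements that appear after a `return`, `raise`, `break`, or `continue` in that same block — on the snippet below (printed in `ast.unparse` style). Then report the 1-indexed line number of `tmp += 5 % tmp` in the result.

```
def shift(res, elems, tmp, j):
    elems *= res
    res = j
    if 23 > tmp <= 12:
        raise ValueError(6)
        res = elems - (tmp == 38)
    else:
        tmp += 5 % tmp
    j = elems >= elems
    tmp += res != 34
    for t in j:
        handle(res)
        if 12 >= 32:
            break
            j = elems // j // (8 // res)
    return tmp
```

7

Transformed code:
def shift(res, elems, tmp, j):
    elems *= res
    res = j
    if 23 > tmp <= 12:
        raise ValueError(6)
    else:
        tmp += 5 % tmp
    j = elems >= elems
    tmp += res != 34
    for t in j:
        handle(res)
        if 12 >= 32:
            break
    return tmp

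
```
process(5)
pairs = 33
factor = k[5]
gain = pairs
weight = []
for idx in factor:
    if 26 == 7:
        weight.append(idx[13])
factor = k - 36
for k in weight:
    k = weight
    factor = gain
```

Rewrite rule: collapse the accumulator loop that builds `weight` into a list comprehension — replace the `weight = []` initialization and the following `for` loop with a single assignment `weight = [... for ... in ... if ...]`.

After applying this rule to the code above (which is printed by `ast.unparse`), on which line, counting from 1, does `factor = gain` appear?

Transformed code:
process(5)
pairs = 33
factor = k[5]
gain = pairs
weight = [idx[13] for idx in factor if 26 == 7]
factor = k - 36
for k in weight:
    k = weight
    factor = gain

9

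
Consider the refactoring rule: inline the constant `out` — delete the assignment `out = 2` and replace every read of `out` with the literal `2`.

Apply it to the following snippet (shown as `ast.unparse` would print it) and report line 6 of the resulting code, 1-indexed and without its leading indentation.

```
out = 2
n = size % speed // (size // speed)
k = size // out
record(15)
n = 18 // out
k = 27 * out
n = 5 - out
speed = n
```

Transformed code:
n = size % speed // (size // speed)
k = size // 2
record(15)
n = 18 // 2
k = 27 * 2
n = 5 - 2
speed = n

n = 5 - 2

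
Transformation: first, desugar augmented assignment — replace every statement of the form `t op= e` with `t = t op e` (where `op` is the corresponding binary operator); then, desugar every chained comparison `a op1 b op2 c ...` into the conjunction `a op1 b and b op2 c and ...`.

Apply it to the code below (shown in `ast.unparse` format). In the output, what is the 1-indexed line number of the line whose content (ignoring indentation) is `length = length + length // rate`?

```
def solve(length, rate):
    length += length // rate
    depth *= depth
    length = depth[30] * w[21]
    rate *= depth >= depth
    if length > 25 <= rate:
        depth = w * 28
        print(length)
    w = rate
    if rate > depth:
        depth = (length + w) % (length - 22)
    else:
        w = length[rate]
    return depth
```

Transformed code:
def solve(length, rate):
    length = length + length // rate
    depth = depth * depth
    length = depth[30] * w[21]
    rate = rate * (depth >= depth)
    if length > 25 and 25 <= rate:
        depth = w * 28
        print(length)
    w = rate
    if rate > depth:
        depth = (length + w) % (length - 22)
    else:
        w = length[rate]
    return depth

2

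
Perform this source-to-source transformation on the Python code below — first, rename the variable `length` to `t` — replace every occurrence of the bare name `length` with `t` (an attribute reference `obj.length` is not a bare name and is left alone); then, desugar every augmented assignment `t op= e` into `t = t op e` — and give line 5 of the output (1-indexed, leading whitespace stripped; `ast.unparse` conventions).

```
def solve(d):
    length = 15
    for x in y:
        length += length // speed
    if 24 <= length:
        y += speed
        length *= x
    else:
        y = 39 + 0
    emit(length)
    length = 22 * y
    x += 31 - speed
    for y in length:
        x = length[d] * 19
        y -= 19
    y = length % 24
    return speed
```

Transformed code:
def solve(d):
    t = 15
    for x in y:
        t = t + t // speed
    if 24 <= t:
        y = y + speed
        t = t * x
    else:
        y = 39 + 0
    emit(t)
    t = 22 * y
    x = x + (31 - speed)
    for y in t:
        x = t[d] * 19
        y = y - 19
    y = t % 24
    return speed

if 24 <= t:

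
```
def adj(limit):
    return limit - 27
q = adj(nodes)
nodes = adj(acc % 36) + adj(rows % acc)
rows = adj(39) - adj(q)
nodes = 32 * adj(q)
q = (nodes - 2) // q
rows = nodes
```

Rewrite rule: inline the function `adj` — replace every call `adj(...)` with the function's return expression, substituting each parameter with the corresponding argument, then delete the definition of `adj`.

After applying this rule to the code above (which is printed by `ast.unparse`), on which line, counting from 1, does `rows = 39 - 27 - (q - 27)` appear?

Transformed code:
q = nodes - 27
nodes = acc % 36 - 27 + (rows % acc - 27)
rows = 39 - 27 - (q - 27)
nodes = 32 * (q - 27)
q = (nodes - 2) // q
rows = nodes

3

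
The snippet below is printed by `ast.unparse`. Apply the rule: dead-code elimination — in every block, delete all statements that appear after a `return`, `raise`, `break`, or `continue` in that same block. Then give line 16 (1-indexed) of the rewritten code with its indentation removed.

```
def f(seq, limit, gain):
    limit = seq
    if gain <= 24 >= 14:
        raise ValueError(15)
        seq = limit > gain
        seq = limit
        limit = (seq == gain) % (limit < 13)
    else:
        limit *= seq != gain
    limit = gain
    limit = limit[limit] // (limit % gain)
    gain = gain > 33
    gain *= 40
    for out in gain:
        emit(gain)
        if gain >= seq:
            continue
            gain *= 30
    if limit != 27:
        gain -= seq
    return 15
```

Transformed code:
def f(seq, limit, gain):
    limit = seq
    if gain <= 24 >= 14:
        raise ValueError(15)
    else:
        limit *= seq != gain
    limit = gain
    limit = limit[limit] // (limit % gain)
    gain = gain > 33
    gain *= 40
    for out in gain:
        emit(gain)
        if gain >= seq:
            continue
    if limit != 27:
        gain -= seq
    return 15

gain -= seq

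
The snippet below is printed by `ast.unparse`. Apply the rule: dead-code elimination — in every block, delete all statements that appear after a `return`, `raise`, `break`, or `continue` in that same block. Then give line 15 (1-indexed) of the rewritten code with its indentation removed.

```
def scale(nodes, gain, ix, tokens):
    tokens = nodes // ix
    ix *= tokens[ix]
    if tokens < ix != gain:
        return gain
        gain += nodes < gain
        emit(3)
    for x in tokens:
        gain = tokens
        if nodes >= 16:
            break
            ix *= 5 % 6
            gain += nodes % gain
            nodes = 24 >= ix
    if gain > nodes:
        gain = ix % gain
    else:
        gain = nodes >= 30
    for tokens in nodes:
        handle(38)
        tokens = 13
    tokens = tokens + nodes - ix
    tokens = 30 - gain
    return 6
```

Transformed code:
def scale(nodes, gain, ix, tokens):
    tokens = nodes // ix
    ix *= tokens[ix]
    if tokens < ix != gain:
        return gain
    for x in tokens:
        gain = tokens
        if nodes >= 16:
            break
    if gain > nodes:
        gain = ix % gain
    else:
        gain = nodes >= 30
    for tokens in nodes:
        handle(38)
        tokens = 13
    tokens = tokens + nodes - ix
    tokens = 30 - gain
    return 6

handle(38)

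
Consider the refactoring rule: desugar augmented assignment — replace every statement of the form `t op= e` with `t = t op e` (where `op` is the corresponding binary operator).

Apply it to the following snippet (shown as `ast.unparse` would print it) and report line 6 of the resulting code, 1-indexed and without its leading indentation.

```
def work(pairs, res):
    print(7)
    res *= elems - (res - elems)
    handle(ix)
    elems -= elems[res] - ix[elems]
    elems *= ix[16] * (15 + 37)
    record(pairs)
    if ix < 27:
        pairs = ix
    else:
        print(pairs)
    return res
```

Transformed code:
def work(pairs, res):
    print(7)
    res = res * (elems - (res - elems))
    handle(ix)
    elems = elems - (elems[res] - ix[elems])
    elems = elems * (ix[16] * (15 + 37))
    record(pairs)
    if ix < 27:
        pairs = ix
    else:
        print(pairs)
    return res

elems = elems * (ix[16] * (15 + 37))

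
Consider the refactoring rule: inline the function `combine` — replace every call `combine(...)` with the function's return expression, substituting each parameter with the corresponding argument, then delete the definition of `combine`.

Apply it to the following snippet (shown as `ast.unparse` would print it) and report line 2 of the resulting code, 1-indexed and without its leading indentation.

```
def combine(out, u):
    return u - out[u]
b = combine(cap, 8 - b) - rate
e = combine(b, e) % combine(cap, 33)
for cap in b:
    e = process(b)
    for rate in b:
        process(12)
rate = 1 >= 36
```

Transformed code:
b = 8 - b - cap[8 - b] - rate
e = (e - b[e]) % (33 - cap[33])
for cap in b:
    e = process(b)
    for rate in b:
        process(12)
rate = 1 >= 36

e = (e - b[e]) % (33 - cap[33])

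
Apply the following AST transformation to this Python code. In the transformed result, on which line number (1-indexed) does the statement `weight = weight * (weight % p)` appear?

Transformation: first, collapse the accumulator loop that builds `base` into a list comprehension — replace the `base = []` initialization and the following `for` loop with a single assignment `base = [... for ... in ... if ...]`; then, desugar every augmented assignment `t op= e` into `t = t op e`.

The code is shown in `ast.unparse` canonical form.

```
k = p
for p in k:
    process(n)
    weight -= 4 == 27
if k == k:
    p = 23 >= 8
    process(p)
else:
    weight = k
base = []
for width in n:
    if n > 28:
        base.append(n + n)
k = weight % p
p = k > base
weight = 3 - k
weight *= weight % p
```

14

Transformed code:
k = p
for p in k:
    process(n)
    weight = weight - (4 == 27)
if k == k:
    p = 23 >= 8
    process(p)
else:
    weight = k
base = [n + n for width in n if n > 28]
k = weight % p
p = k > base
weight = 3 - k
weight = weight * (weight % p)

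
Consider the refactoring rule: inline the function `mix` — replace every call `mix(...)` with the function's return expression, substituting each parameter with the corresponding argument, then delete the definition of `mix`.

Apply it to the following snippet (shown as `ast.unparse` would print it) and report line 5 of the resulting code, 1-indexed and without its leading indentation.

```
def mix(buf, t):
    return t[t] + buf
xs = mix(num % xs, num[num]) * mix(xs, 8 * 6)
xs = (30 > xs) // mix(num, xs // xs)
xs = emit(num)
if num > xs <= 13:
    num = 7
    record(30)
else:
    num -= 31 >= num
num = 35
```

num = 7

Transformed code:
xs = (num[num][num[num]] + num % xs) * ((8 * 6)[8 * 6] + xs)
xs = (30 > xs) // ((xs // xs)[xs // xs] + num)
xs = emit(num)
if num > xs <= 13:
    num = 7
    record(30)
else:
    num -= 31 >= num
num = 35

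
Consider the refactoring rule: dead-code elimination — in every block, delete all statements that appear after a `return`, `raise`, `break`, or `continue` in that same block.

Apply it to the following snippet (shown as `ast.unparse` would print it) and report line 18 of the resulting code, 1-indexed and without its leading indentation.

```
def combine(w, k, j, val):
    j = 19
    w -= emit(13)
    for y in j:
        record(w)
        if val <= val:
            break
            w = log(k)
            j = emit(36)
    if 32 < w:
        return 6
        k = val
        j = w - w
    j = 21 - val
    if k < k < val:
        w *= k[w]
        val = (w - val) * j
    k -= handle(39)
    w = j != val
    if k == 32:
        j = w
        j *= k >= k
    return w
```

j *= k >= k

Transformed code:
def combine(w, k, j, val):
    j = 19
    w -= emit(13)
    for y in j:
        record(w)
        if val <= val:
            break
    if 32 < w:
        return 6
    j = 21 - val
    if k < k < val:
        w *= k[w]
        val = (w - val) * j
    k -= handle(39)
    w = j != val
    if k == 32:
        j = w
        j *= k >= k
    return w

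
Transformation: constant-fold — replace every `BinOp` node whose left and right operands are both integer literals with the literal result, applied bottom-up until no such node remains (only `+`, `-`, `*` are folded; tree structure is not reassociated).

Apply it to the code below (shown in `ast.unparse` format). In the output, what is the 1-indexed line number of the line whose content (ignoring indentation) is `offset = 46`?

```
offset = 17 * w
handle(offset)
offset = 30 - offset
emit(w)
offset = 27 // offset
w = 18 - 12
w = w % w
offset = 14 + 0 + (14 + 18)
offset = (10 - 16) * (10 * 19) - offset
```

8

Transformed code:
offset = 17 * w
handle(offset)
offset = 30 - offset
emit(w)
offset = 27 // offset
w = 6
w = w % w
offset = 46
offset = -1140 - offset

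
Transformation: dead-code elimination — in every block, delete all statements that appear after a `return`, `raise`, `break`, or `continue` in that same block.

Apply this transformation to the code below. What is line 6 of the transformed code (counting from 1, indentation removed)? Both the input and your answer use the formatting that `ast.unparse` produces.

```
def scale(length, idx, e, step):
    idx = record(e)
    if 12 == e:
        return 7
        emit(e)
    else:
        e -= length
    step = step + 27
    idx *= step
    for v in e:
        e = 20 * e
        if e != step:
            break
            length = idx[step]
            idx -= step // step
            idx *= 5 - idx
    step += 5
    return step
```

e -= length

Transformed code:
def scale(length, idx, e, step):
    idx = record(e)
    if 12 == e:
        return 7
    else:
        e -= length
    step = step + 27
    idx *= step
    for v in e:
        e = 20 * e
        if e != step:
            break
    step += 5
    return step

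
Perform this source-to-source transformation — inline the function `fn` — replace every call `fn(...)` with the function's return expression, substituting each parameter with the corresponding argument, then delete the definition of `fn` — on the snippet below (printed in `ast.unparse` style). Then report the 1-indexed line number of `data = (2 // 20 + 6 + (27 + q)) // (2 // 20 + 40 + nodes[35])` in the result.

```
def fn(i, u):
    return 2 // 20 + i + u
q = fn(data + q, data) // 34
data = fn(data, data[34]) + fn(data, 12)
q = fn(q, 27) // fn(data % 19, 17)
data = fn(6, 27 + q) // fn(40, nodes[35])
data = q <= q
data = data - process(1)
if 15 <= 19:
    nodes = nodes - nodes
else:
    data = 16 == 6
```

Transformed code:
q = (2 // 20 + (data + q) + data) // 34
data = 2 // 20 + data + data[34] + (2 // 20 + data + 12)
q = (2 // 20 + q + 27) // (2 // 20 + data % 19 + 17)
data = (2 // 20 + 6 + (27 + q)) // (2 // 20 + 40 + nodes[35])
data = q <= q
data = data - process(1)
if 15 <= 19:
    nodes = nodes - nodes
else:
    data = 16 == 6

4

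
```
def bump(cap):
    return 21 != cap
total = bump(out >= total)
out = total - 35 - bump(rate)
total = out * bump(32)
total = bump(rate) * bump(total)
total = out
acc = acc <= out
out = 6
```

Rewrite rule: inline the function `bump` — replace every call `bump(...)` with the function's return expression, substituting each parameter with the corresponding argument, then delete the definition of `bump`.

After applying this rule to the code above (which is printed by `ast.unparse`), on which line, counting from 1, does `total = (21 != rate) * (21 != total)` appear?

4

Transformed code:
total = 21 != (out >= total)
out = total - 35 - (21 != rate)
total = out * (21 != 32)
total = (21 != rate) * (21 != total)
total = out
acc = acc <= out
out = 6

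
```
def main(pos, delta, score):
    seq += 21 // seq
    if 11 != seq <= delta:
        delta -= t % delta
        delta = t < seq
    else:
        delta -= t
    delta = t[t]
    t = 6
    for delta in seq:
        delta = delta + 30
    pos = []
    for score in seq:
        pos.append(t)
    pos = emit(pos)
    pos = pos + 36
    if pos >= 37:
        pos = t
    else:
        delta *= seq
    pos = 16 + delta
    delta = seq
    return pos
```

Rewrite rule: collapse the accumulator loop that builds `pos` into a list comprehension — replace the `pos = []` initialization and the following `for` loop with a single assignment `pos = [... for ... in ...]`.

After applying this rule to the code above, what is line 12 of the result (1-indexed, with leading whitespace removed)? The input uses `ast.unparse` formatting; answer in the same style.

pos = [t for score in seq]

Transformed code:
def main(pos, delta, score):
    seq += 21 // seq
    if 11 != seq <= delta:
        delta -= t % delta
        delta = t < seq
    else:
        delta -= t
    delta = t[t]
    t = 6
    for delta in seq:
        delta = delta + 30
    pos = [t for score in seq]
    pos = emit(pos)
    pos = pos + 36
    if pos >= 37:
        pos = t
    else:
        delta *= seq
    pos = 16 + delta
    delta = seq
    return pos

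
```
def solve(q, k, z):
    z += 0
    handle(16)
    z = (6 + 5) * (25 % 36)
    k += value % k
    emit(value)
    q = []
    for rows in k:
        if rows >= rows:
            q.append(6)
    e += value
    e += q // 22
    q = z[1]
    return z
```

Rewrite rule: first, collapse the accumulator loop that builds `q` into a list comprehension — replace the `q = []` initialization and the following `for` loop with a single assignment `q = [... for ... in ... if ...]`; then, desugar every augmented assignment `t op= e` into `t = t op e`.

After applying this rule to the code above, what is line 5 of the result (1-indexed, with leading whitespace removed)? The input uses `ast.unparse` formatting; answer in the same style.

k = k + value % k

Transformed code:
def solve(q, k, z):
    z = z + 0
    handle(16)
    z = (6 + 5) * (25 % 36)
    k = k + value % k
    emit(value)
    q = [6 for rows in k if rows >= rows]
    e = e + value
    e = e + q // 22
    q = z[1]
    return z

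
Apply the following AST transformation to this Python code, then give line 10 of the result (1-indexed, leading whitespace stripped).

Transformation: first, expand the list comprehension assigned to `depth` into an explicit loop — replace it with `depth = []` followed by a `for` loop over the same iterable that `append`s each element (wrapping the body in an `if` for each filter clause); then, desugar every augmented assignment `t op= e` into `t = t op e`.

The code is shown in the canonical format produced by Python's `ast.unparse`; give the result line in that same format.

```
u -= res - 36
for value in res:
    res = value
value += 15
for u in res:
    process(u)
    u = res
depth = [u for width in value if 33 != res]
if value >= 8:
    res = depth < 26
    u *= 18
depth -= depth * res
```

Transformed code:
u = u - (res - 36)
for value in res:
    res = value
value = value + 15
for u in res:
    process(u)
    u = res
depth = []
for width in value:
    if 33 != res:
        depth.append(u)
if value >= 8:
    res = depth < 26
    u = u * 18
depth = depth - depth * res

if 33 != res:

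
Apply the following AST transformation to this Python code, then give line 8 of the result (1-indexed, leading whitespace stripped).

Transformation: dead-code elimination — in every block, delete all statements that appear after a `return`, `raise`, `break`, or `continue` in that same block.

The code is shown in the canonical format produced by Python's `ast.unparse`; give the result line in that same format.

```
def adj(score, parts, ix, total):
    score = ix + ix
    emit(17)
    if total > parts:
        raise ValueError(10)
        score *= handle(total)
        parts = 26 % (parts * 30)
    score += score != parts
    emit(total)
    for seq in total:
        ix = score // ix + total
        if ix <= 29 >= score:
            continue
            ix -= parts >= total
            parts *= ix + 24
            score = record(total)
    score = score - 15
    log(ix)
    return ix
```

for seq in total:

Transformed code:
def adj(score, parts, ix, total):
    score = ix + ix
    emit(17)
    if total > parts:
        raise ValueError(10)
    score += score != parts
    emit(total)
    for seq in total:
        ix = score // ix + total
        if ix <= 29 >= score:
            continue
    score = score - 15
    log(ix)
    return ix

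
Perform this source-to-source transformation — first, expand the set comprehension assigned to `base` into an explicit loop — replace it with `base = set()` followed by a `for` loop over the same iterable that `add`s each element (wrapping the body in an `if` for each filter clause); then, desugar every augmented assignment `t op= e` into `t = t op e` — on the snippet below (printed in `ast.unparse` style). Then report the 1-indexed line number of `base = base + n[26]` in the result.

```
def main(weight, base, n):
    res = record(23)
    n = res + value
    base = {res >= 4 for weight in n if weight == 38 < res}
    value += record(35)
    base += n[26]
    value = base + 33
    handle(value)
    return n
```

Transformed code:
def main(weight, base, n):
    res = record(23)
    n = res + value
    base = set()
    for weight in n:
        if weight == 38 < res:
            base.add(res >= 4)
    value = value + record(35)
    base = base + n[26]
    value = base + 33
    handle(value)
    return n

9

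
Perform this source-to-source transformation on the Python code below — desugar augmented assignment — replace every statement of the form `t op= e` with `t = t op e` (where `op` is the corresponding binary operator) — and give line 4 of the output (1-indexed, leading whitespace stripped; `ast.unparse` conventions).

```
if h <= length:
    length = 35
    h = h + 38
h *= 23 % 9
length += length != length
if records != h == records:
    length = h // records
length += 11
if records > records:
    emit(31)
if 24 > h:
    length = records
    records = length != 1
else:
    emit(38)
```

Transformed code:
if h <= length:
    length = 35
    h = h + 38
h = h * (23 % 9)
length = length + (length != length)
if records != h == records:
    length = h // records
length = length + 11
if records > records:
    emit(31)
if 24 > h:
    length = records
    records = length != 1
else:
    emit(38)

h = h * (23 % 9)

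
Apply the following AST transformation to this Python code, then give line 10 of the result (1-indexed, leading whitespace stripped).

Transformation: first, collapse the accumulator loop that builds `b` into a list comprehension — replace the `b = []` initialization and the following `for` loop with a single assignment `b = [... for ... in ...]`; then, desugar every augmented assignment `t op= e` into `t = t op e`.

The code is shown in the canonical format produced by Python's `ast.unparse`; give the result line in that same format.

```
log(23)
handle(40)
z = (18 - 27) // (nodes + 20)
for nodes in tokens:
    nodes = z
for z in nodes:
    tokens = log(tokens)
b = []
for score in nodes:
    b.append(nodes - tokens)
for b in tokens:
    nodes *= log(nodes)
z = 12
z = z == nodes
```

Transformed code:
log(23)
handle(40)
z = (18 - 27) // (nodes + 20)
for nodes in tokens:
    nodes = z
for z in nodes:
    tokens = log(tokens)
b = [nodes - tokens for score in nodes]
for b in tokens:
    nodes = nodes * log(nodes)
z = 12
z = z == nodes

nodes = nodes * log(nodes)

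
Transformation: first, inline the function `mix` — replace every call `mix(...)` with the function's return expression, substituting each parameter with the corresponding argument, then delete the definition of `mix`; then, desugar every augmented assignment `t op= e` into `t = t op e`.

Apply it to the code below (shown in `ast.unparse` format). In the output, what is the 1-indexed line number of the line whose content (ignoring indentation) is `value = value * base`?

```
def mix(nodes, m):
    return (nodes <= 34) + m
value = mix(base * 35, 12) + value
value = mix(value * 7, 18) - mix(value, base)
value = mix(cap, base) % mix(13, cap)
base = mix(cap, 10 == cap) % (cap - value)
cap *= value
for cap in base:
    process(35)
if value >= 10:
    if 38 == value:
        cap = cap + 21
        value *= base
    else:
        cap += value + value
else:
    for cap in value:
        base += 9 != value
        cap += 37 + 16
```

11

Transformed code:
value = (base * 35 <= 34) + 12 + value
value = (value * 7 <= 34) + 18 - ((value <= 34) + base)
value = ((cap <= 34) + base) % ((13 <= 34) + cap)
base = ((cap <= 34) + (10 == cap)) % (cap - value)
cap = cap * value
for cap in base:
    process(35)
if value >= 10:
    if 38 == value:
        cap = cap + 21
        value = value * base
    else:
        cap = cap + (value + value)
else:
    for cap in value:
        base = base + (9 != value)
        cap = cap + (37 + 16)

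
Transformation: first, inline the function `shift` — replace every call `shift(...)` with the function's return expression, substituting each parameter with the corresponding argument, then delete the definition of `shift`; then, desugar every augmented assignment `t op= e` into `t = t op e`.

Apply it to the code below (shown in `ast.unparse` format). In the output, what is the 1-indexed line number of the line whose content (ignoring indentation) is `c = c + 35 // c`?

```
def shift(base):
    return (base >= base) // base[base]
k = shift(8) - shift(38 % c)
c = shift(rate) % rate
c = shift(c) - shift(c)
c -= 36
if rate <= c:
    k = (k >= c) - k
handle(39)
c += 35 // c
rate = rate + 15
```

8

Transformed code:
k = (8 >= 8) // 8[8] - (38 % c >= 38 % c) // (38 % c)[38 % c]
c = (rate >= rate) // rate[rate] % rate
c = (c >= c) // c[c] - (c >= c) // c[c]
c = c - 36
if rate <= c:
    k = (k >= c) - k
handle(39)
c = c + 35 // c
rate = rate + 15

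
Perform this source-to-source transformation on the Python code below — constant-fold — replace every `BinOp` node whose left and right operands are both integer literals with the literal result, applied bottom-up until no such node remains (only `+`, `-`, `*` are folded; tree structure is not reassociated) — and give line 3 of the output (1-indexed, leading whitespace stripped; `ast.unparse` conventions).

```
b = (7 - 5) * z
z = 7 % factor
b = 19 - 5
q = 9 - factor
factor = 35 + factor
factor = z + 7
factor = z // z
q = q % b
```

Transformed code:
b = 2 * z
z = 7 % factor
b = 14
q = 9 - factor
factor = 35 + factor
factor = z + 7
factor = z // z
q = q % b

b = 14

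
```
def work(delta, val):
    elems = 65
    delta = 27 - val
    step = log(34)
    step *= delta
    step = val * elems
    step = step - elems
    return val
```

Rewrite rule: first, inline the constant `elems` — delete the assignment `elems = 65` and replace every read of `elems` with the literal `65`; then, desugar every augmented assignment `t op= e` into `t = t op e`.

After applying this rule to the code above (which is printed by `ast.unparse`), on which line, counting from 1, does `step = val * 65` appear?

5

Transformed code:
def work(delta, val):
    delta = 27 - val
    step = log(34)
    step = step * delta
    step = val * 65
    step = step - 65
    return val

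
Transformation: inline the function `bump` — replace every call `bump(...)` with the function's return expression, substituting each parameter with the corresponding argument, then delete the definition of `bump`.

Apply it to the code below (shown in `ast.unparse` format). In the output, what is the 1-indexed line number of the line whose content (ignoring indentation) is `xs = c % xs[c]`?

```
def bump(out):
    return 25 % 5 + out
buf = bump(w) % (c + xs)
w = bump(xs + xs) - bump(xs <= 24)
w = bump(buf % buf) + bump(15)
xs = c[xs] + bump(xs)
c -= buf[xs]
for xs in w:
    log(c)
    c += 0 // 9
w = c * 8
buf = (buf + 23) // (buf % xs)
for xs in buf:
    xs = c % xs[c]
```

12

Transformed code:
buf = (25 % 5 + w) % (c + xs)
w = 25 % 5 + (xs + xs) - (25 % 5 + (xs <= 24))
w = 25 % 5 + buf % buf + (25 % 5 + 15)
xs = c[xs] + (25 % 5 + xs)
c -= buf[xs]
for xs in w:
    log(c)
    c += 0 // 9
w = c * 8
buf = (buf + 23) // (buf % xs)
for xs in buf:
    xs = c % xs[c]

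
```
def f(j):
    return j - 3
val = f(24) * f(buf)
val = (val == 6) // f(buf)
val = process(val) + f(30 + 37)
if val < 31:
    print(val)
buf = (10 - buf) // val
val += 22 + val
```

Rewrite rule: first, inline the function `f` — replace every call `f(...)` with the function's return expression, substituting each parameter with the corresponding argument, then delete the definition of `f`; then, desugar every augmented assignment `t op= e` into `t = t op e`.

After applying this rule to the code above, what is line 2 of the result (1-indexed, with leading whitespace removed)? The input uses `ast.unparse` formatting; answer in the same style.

val = (val == 6) // (buf - 3)

Transformed code:
val = (24 - 3) * (buf - 3)
val = (val == 6) // (buf - 3)
val = process(val) + (30 + 37 - 3)
if val < 31:
    print(val)
buf = (10 - buf) // val
val = val + (22 + val)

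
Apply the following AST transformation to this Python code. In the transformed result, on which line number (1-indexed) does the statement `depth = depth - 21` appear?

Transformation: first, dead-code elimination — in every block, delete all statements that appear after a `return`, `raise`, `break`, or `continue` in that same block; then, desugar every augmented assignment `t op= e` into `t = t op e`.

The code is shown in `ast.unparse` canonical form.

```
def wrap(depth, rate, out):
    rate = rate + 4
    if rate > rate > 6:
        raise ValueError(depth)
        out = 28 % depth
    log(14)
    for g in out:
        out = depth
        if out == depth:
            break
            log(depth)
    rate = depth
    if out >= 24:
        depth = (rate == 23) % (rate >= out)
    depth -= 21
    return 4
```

13

Transformed code:
def wrap(depth, rate, out):
    rate = rate + 4
    if rate > rate > 6:
        raise ValueError(depth)
    log(14)
    for g in out:
        out = depth
        if out == depth:
            break
    rate = depth
    if out >= 24:
        depth = (rate == 23) % (rate >= out)
    depth = depth - 21
    return 4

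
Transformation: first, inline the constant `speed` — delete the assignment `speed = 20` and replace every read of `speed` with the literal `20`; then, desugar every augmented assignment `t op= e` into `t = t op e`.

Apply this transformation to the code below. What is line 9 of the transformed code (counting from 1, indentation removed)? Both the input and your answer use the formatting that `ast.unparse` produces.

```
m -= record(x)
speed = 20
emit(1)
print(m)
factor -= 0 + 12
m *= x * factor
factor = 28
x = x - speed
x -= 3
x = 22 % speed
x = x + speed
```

Transformed code:
m = m - record(x)
emit(1)
print(m)
factor = factor - (0 + 12)
m = m * (x * factor)
factor = 28
x = x - 20
x = x - 3
x = 22 % 20
x = x + 20

x = 22 % 20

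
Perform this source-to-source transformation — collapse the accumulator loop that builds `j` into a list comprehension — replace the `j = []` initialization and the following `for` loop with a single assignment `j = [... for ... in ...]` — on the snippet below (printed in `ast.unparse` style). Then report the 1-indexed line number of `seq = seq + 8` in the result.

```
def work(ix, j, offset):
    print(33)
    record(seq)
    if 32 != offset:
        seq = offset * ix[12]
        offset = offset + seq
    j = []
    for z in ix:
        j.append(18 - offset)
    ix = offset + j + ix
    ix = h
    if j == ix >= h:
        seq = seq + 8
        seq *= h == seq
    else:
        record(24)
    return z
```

11

Transformed code:
def work(ix, j, offset):
    print(33)
    record(seq)
    if 32 != offset:
        seq = offset * ix[12]
        offset = offset + seq
    j = [18 - offset for z in ix]
    ix = offset + j + ix
    ix = h
    if j == ix >= h:
        seq = seq + 8
        seq *= h == seq
    else:
        record(24)
    return z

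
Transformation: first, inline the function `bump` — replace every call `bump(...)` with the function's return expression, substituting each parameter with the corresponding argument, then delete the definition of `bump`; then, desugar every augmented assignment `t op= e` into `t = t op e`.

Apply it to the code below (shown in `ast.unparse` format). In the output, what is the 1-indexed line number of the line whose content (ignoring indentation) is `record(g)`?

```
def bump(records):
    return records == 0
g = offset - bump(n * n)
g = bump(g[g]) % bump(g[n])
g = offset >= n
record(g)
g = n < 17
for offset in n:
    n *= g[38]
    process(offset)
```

Transformed code:
g = offset - (n * n == 0)
g = (g[g] == 0) % (g[n] == 0)
g = offset >= n
record(g)
g = n < 17
for offset in n:
    n = n * g[38]
    process(offset)

4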